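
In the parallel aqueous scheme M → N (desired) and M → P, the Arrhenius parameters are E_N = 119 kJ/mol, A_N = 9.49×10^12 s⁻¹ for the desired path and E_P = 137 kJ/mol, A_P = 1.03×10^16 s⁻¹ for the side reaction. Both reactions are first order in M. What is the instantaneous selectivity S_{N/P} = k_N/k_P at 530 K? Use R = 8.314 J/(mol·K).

With equal orders, S_{N/P} = k_N/k_P = (A_N/A_P)·exp[(E_P−E_N)/(RT)].
(E_P−E_N)/(RT) = (137−119)×10³/(8.314×530) = 18000/4406 = 4.085.
k_N/k_P = (9.49×10^12/1.03×10^16)·exp(4.085) = 9.214×10^-4 × 59.44 = 0.0548.

0.0548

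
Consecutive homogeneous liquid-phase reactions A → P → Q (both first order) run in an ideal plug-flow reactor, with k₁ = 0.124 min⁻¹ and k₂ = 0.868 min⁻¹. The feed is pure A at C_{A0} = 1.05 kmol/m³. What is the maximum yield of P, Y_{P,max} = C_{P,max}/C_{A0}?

0.103

For a first-order series the maximum intermediate yield is C_{P,max}/C_{A0} = (k₁/k₂)^[k₂/(k₂−k₁)].
= (0.124/0.868)^(0.868/(0.868−0.124)) = (0.1429)^(1.167) = 0.1033.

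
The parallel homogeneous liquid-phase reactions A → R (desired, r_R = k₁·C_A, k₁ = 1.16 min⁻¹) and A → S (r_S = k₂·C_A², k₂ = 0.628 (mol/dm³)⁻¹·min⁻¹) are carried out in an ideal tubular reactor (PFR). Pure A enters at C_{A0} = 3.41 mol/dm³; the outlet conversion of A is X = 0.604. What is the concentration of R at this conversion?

C_A = C_{A0}(1−X) = 1.350 mol/dm³.
Along a PFR/batch, dC_R/dC_A = −r_R/(r_R+r_S) = −k₁/(k₁+k₂·C_A).
Integrating from C_{A0} to C_A: C_R = (1.16/0.628)·ln[(1.16+0.628·3.41)/(1.16+0.628·1.35)] = 1.847·ln(3.301/2.008) = 0.9184 mol/dm³.

0.918 mol/dm³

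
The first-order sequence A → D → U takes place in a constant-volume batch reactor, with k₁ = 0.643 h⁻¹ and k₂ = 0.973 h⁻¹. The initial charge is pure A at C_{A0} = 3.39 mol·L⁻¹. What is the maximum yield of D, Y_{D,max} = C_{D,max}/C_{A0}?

0.295

At the optimum, C_{D,max}/C_{A0} = (k₁/k₂)^[k₂/(k₂−k₁)].
= (0.643/0.973)^(0.973/(0.973−0.643)) = (0.6608)^(2.948) = 0.2948.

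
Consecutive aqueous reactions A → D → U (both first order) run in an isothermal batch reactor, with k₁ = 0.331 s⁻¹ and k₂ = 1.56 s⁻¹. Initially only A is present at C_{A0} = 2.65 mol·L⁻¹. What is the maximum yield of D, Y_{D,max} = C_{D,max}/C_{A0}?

0.140

At the optimum, C_{D,max}/C_{A0} = (k₁/k₂)^[k₂/(k₂−k₁)].
= (0.331/1.56)^(1.56/(1.56−0.331)) = (0.2122)^(1.269) = 0.1398.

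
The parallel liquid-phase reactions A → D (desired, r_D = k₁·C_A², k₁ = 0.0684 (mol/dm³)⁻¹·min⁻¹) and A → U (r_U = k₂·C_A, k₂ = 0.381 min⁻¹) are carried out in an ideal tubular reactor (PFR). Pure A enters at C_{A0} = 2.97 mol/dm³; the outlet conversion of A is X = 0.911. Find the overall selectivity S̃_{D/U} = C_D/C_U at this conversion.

0.275

C_A = C_{A0}(1−X) = 0.2643 mol/dm³.
Along a PFR/batch, dC_U/dC_A = −r_U/(r_D+r_U) = −k₂/(k₂+k₁·C_A).
Integrating from C_{A0} to C_A: C_U = (0.381/0.0684)·ln[(0.381+0.0684·2.97)/(0.381+0.0684·0.264)] = 5.570·ln(0.5841/0.3991) = 2.122 mol/dm³.
Then C_D = (C_{A0}−C_A) − C_U = 2.706 − 2.122 = 0.5835 mol/dm³.
S̃_{D/U} = C_D/C_U = 0.5835/2.122 = 0.275.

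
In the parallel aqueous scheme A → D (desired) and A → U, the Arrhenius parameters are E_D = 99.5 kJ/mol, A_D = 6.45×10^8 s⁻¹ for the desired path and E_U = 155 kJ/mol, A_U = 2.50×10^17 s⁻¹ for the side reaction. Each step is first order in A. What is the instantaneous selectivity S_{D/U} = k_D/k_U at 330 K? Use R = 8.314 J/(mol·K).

1.57

k_D/k_U = (A_D/A_U)·exp[−(E_D−E_U)/(RT)] = (A_D/A_U)·exp[(E_U−E_D)/(RT)].
(E_U−E_D)/(RT) = (155−99.5)×10³/(8.314×330) = 55500/2744 = 20.23.
k_D/k_U = (6.45×10^8/2.50×10^17)·exp(20.23) = 2.580×10^-9 × 6.099×10^8 = 1.57.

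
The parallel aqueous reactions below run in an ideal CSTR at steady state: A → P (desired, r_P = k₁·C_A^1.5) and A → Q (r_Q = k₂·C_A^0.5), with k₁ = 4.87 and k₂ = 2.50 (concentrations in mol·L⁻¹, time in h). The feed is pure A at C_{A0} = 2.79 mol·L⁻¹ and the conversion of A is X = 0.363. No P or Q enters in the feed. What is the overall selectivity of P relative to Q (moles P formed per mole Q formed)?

Exit C_A = C_{A0}(1−X) = 2.79×0.637 = 1.777 mol·L⁻¹.
Rates in a CSTR are evaluated at the outlet concentration: r_P = 4.87×1.777^1.5 = 11.54, r_Q = 2.50×1.777^0.5 = 3.333.
Overall selectivity = C_P/C_Q = r_Pτ/(r_Qτ) = r_P/r_Q = 3.46.

3.46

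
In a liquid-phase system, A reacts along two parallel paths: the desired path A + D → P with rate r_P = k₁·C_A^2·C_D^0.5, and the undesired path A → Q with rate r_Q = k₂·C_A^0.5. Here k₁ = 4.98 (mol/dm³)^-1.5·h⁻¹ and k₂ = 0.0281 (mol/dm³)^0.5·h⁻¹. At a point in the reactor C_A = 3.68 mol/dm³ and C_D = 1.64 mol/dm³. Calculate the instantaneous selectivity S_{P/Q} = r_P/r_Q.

1602

S_{P/Q} = r_P/r_Q = (k₁·C_A^2·C_D^0.5)/(k₂·C_A^0.5) = (k₁/k₂)·C_A^1.5·C_D^0.5.
= (4.98×3.680^2×1.640^0.5) / (0.0281×3.680^0.5) = 86.37/0.05391 = 1602.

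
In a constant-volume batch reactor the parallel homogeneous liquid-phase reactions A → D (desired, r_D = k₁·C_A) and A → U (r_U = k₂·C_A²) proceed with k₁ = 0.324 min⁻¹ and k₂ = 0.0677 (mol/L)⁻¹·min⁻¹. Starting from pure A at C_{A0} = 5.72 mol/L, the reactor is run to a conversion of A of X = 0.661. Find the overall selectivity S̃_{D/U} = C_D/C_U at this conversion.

1.30

C_A = C_{A0}(1−X) = 1.939 mol/L.
Along a PFR/batch, dC_D/dC_A = −r_D/(r_D+r_U) = −k₁/(k₁+k₂·C_A).
Integrating from C_{A0} to C_A: C_D = (0.324/0.0677)·ln[(0.324+0.0677·5.72)/(0.324+0.0677·1.94)] = 4.786·ln(0.7112/0.4553) = 2.135 mol/L.
C_U = (C_{A0}−C_A)−C_D = 1.646 mol/L; S̃_{D/U} = 2.135/1.646 = 1.30.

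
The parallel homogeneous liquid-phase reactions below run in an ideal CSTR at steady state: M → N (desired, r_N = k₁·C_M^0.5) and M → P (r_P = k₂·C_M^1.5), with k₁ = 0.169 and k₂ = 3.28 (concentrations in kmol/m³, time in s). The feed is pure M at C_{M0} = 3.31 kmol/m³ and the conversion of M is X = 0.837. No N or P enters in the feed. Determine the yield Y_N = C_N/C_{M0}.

Exit C_M = C_{M0}(1−X) = 3.31×0.163 = 0.5395 kmol/m³.
A CSTR operates uniformly at the exit composition, giving r_N = 0.1241 and r_P = 1.300 (each k·C_M^n at C_M = 0.5395).
Fraction of consumed M going to N: r_N/(r_N+r_P) = 0.08717.
C_N = 0.08717·C_{M0}·X = 0.08717×3.31×0.837 = 0.242 kmol/m³; Y_N = C_N/C_{M0} = 0.0730.

0.0730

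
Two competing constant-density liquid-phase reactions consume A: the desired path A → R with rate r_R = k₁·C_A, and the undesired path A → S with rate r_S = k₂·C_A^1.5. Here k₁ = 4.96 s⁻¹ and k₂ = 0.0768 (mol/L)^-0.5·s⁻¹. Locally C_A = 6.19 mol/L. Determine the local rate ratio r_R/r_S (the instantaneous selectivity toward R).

26.0

S_{R/S} = r_R/r_S = (k₁·C_A)/(k₂·C_A^1.5) = (k₁/k₂)·C_A^-0.5.
= (4.96×6.190) / (0.0768×6.190^1.5) = 30.70/1.183 = 26.0.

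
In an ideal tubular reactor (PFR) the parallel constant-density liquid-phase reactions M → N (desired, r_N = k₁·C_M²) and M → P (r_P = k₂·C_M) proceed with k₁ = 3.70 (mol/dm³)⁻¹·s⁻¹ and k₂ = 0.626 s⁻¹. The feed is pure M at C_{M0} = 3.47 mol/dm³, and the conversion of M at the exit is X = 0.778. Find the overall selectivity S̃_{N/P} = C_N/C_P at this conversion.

C_M = C_{M0}(1−X) = 0.7703 mol/dm³.
Along a PFR/batch, dC_P/dC_M = −r_P/(r_N+r_P) = −k₂/(k₂+k₁·C_M).
Integrating from C_{M0} to C_M: C_P = (0.626/3.70)·ln[(0.626+3.70·3.47)/(0.626+3.70·0.770)] = 0.1692·ln(13.47/3.476) = 0.2291 mol/dm³.
Then C_N = (C_{M0}−C_M) − C_P = 2.700 − 0.2291 = 2.471 mol/dm³.
S̃_{N/P} = C_N/C_P = 2.471/0.2291 = 10.8.

10.8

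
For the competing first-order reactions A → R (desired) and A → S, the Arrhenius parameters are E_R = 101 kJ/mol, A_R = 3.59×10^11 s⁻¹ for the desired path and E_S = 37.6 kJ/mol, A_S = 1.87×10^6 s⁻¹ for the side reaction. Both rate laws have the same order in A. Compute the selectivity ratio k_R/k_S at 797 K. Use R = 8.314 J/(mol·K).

13.4

With equal orders, S_{R/S} = k_R/k_S = (A_R/A_S)·exp[(E_S−E_R)/(RT)].
(E_S−E_R)/(RT) = (37.6−101)×10³/(8.314×797) = -63400/6626 = -9.568.
k_R/k_S = (3.59×10^11/1.87×10^6)·exp(-9.568) = 1.920×10^5 × 6.993×10^-5 = 13.4.
Since E_R > E_S, raising the temperature improves selectivity toward R.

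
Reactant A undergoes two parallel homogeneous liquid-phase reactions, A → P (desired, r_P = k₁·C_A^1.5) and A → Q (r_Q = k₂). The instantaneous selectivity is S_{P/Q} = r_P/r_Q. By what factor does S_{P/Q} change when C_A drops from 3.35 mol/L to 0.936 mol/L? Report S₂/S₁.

S_{P/Q} = (k₁/k₂)·C_A^1.5, so S₂/S₁ = (C_{A,2}/C_{A,1})^1.5.
= (0.936/3.35)^1.5 = (0.2794)^1.5 = 0.148.
Selectivity toward P falls as C_A falls — high-concentration operation is favoured.

0.148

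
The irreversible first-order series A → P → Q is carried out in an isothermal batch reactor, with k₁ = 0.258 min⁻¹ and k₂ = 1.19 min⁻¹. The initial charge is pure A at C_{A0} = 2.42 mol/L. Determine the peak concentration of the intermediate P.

0.344 mol/L

At the optimum, C_{P,max}/C_{A0} = (k₁/k₂)^[k₂/(k₂−k₁)].
= (0.258/1.19)^(1.19/(1.19−0.258)) = (0.2168)^(1.277) = 0.1420.
C_{P,max} = 0.1420×2.42 = 0.344 mol/L.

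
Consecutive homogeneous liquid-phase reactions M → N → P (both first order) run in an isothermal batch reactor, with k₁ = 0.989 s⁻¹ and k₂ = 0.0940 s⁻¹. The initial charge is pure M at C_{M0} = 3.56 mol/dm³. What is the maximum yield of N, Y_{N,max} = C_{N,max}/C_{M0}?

At the optimum, C_{N,max}/C_{M0} = (k₁/k₂)^[k₂/(k₂−k₁)].
= (0.989/0.0940)^(0.0940/(0.0940−0.989)) = (10.52)^(-0.1050) = 0.7810.

0.781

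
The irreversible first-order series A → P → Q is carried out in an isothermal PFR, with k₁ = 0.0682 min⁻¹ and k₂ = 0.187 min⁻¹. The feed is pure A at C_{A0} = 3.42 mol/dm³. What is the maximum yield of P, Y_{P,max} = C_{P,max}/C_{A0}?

0.204

For a first-order series the maximum intermediate yield is C_{P,max}/C_{A0} = (k₁/k₂)^[k₂/(k₂−k₁)].
= (0.0682/0.187)^(0.187/(0.187−0.0682)) = (0.3647)^(1.574) = 0.2044.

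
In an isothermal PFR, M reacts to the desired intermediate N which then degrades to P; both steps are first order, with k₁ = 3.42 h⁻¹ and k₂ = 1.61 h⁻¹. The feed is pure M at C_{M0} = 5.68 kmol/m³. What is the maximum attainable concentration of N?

At the optimum, C_{N,max}/C_{M0} = (k₁/k₂)^[k₂/(k₂−k₁)].
= (3.42/1.61)^(1.61/(1.61−3.42)) = (2.124)^(-0.8895) = 0.5116.
C_{N,max} = 0.5116×5.68 = 2.91 kmol/m³.

2.91 kmol/m³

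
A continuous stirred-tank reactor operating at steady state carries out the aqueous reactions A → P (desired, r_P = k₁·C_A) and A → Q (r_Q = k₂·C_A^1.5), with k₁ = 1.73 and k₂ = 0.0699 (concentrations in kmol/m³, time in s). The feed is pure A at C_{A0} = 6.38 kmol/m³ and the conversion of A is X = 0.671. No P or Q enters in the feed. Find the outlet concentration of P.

Exit C_A = C_{A0}(1−X) = 6.38×0.329 = 2.099 kmol/m³.
Rates in a CSTR are evaluated at the outlet concentration: r_P = 1.73×2.099 = 3.631, r_Q = 0.0699×2.099^1.5 = 0.2126.
Fraction of consumed A going to P: r_P/(r_P+r_Q) = 0.9447.
C_P = 0.9447·C_{A0}·X = 0.9447×6.38×0.671 = 4.04 kmol/m³.

4.04 kmol/m³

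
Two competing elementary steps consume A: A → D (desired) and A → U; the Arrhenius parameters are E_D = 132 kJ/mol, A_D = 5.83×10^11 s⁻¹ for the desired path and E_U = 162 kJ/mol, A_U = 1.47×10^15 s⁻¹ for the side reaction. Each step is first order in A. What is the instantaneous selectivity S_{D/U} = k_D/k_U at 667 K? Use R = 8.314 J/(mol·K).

k_D/k_U = (A_D/A_U)·exp[−(E_D−E_U)/(RT)] = (A_D/A_U)·exp[(E_U−E_D)/(RT)].
(E_U−E_D)/(RT) = (162−132)×10³/(8.314×667) = 30000/5545 = 5.410.
k_D/k_U = (5.83×10^11/1.47×10^15)·exp(5.410) = 3.966×10^-4 × 223.6 = 0.0887.

0.0887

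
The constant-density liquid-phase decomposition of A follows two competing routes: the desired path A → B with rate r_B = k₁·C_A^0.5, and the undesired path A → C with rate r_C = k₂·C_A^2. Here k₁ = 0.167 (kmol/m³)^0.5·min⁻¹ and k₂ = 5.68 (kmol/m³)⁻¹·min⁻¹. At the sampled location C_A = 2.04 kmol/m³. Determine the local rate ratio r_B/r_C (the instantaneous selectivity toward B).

S_{B/C} = r_B/r_C = (k₁·C_A^0.5)/(k₂·C_A^2) = (k₁/k₂)·C_A^-1.5.
= (0.167×2.040^0.5) / (5.68×2.040^2) = 0.2385/23.64 = 0.0101.

0.0101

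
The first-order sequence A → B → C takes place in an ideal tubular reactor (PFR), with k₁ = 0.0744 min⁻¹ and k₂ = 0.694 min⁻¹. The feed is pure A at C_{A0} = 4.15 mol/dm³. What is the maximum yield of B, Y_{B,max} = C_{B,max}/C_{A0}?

0.0820

For a first-order series the maximum intermediate yield is C_{B,max}/C_{A0} = (k₁/k₂)^[k₂/(k₂−k₁)].
= (0.0744/0.694)^(0.694/(0.694−0.0744)) = (0.1072)^(1.120) = 0.08199.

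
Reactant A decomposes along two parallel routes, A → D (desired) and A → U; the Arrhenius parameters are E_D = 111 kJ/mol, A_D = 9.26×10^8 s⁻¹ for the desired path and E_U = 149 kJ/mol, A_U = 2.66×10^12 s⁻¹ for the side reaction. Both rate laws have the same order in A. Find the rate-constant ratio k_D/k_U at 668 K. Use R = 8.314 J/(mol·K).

k_D/k_U = (A_D/A_U)·exp[−(E_D−E_U)/(RT)] = (A_D/A_U)·exp[(E_U−E_D)/(RT)].
(E_U−E_D)/(RT) = (149−111)×10³/(8.314×668) = 38000/5554 = 6.842.
k_D/k_U = (9.26×10^8/2.66×10^12)·exp(6.842) = 3.481×10^-4 × 936.6 = 0.326.
Since E_D < E_U, lowering the temperature improves selectivity toward D.

0.326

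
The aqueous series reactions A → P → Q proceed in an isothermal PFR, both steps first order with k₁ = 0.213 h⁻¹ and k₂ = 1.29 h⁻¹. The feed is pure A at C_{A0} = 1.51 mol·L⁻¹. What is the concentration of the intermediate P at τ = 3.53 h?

0.138 mol·L⁻¹

Solving the coupled first-order balances gives C_P(τ) = [k₁/(k₂−k₁)]·C_{A0}·(e^(−k₁τ) − e^(−k₂τ)).
e^(−k₁τ) = e^(−0.213×3.53) = e^(−0.7519) = 0.4715; e^(−k₂τ) = e^(−4.554) = 0.01053.
C_P = 0.213×1.51/(1.29−0.213) × (0.4715−0.01053) = 0.2986×0.4609 = 0.1377 mol·L⁻¹.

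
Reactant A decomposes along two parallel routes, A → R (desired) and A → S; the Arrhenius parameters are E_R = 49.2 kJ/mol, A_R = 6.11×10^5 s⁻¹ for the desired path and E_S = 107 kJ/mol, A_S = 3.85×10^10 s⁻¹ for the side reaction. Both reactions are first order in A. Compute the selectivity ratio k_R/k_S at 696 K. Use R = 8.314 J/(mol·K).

With equal orders, S_{R/S} = k_R/k_S = (A_R/A_S)·exp[(E_S−E_R)/(RT)].
(E_S−E_R)/(RT) = (107−49.2)×10³/(8.314×696) = 57800/5787 = 9.989.
k_R/k_S = (6.11×10^5/3.85×10^10)·exp(9.989) = 1.587×10^-5 × 21779 = 0.346.

0.346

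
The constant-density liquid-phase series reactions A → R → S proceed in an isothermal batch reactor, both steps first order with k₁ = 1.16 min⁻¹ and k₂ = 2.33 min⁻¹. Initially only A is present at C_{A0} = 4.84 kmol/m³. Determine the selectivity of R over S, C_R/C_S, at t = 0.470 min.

1.37

For first-order series with pure A initially, C_R(t) = k₁C_{A0}/(k₂−k₁)·(e^(−k₁t) − e^(−k₂t)).
e^(−k₁t) = e^(−1.16×0.470) = e^(−0.5452) = 0.5797; e^(−k₂t) = e^(−1.095) = 0.3345.
C_R = 1.16×4.84/(2.33−1.16) × (0.5797−0.3345) = 4.799×0.2452 = 1.177 kmol/m³.
C_A = C_{A0}e^(−k₁t) = 2.806 kmol/m³, so C_S = C_{A0}−C_A−C_R = 0.8574 kmol/m³; C_R/C_S = 1.37.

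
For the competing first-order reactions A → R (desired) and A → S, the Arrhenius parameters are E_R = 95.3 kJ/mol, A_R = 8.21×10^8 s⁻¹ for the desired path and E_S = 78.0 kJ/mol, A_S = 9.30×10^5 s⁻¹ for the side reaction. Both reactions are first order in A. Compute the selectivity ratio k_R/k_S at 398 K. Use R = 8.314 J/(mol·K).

4.73

k_R/k_S = (A_R/A_S)·exp[−(E_R−E_S)/(RT)] = (A_R/A_S)·exp[(E_S−E_R)/(RT)].
(E_S−E_R)/(RT) = (78.0−95.3)×10³/(8.314×398) = -17300/3309 = -5.228.
k_R/k_S = (8.21×10^8/9.30×10^5)·exp(-5.228) = 882.8 × 0.005363 = 4.73.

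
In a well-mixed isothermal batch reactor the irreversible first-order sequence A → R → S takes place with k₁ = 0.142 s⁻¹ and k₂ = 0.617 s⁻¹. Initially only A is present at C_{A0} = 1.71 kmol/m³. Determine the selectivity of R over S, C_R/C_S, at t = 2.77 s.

For first-order series with pure A initially, C_R(t) = k₁C_{A0}/(k₂−k₁)·(e^(−k₁t) − e^(−k₂t)).
e^(−k₁t) = e^(−0.142×2.77) = e^(−0.3933) = 0.6748; e^(−k₂t) = e^(−1.709) = 0.1810.
C_R = 0.142×1.71/(0.617−0.142) × (0.6748−0.1810) = 0.5112×0.4938 = 0.2524 kmol/m³.
C_A = C_{A0}e^(−k₁t) = 1.154 kmol/m³, so C_S = C_{A0}−C_A−C_R = 0.3037 kmol/m³; C_R/C_S = 0.831.

0.831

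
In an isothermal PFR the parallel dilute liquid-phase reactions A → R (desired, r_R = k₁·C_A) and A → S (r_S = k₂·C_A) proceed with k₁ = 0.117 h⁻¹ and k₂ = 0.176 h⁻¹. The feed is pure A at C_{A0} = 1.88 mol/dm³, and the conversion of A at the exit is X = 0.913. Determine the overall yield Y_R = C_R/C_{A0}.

0.365

C_A = C_{A0}(1−X) = 0.1636 mol/dm³.
Both paths are first order in A, so the instantaneous fraction to R is constant: dC_R/d(−C_A) = k₁/(k₁+k₂) = 0.3993.
C_R = 0.3993·(C_{A0}−C_A) = 0.3993×1.716 = 0.685 mol/dm³.
Y_R = C_R/C_{A0} = 0.6854/1.88 = 0.365.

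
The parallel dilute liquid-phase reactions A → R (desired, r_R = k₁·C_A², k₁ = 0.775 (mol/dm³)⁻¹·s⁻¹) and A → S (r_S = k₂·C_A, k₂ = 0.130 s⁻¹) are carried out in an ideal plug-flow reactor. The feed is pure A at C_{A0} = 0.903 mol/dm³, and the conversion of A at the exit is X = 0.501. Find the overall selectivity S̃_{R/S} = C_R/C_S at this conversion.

3.91

C_A = C_{A0}(1−X) = 0.4506 mol/dm³.
Along a PFR/batch, dC_S/dC_A = −r_S/(r_R+r_S) = −k₂/(k₂+k₁·C_A).
Integrating from C_{A0} to C_A: C_S = (0.130/0.775)·ln[(0.130+0.775·0.903)/(0.130+0.775·0.451)] = 0.1677·ln(0.8298/0.4792) = 0.09210 mol/dm³.
Then C_R = (C_{A0}−C_A) − C_S = 0.4524 − 0.09210 = 0.3603 mol/dm³.
S̃_{R/S} = C_R/C_S = 0.3603/0.09210 = 3.91.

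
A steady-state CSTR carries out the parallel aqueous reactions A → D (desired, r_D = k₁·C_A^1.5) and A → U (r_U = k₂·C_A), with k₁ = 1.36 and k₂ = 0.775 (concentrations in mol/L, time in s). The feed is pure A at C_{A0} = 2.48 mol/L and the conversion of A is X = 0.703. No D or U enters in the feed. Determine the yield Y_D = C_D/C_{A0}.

0.422

Exit C_A = C_{A0}(1−X) = 2.48×0.297 = 0.7366 mol/L.
A CSTR operates uniformly at the exit composition, giving r_D = 0.8597 and r_U = 0.5708 (each k·C_A^n at C_A = 0.7366).
Fraction of consumed A going to D: r_D/(r_D+r_U) = 0.6010.
C_D = 0.6010·C_{A0}·X = 0.6010×2.48×0.703 = 1.05 mol/L; Y_D = C_D/C_{A0} = 0.422.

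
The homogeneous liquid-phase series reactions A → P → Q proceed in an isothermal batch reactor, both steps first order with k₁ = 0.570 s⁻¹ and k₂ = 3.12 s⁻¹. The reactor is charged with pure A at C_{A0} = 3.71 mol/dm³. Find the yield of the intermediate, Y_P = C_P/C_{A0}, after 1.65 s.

The intermediate concentration in a first-order A→B→C sequence is C_P = k₁C_{A0}(e^(−k₁t) − e^(−k₂t))/(k₂−k₁).
e^(−k₁t) = e^(−0.570×1.65) = e^(−0.9405) = 0.3904; e^(−k₂t) = e^(−5.148) = 0.005811.
C_P = 0.570×3.71/(3.12−0.570) × (0.3904−0.005811) = 0.8293×0.3846 = 0.3190 mol/dm³.
Y_P = C_P/C_{A0} = 0.3190/3.71 = 0.0860.

0.0860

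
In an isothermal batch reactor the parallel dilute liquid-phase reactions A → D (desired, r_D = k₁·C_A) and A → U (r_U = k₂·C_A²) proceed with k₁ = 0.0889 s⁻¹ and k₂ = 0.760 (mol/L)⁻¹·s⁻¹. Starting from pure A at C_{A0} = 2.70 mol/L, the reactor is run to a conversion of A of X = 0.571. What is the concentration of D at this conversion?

C_A = C_{A0}(1−X) = 1.158 mol/L.
Along a PFR/batch, dC_D/dC_A = −r_D/(r_D+r_U) = −k₁/(k₁+k₂·C_A).
Integrating from C_{A0} to C_A: C_D = (0.0889/0.760)·ln[(0.0889+0.760·2.70)/(0.0889+0.760·1.16)] = 0.1170·ln(2.141/0.9692) = 0.09270 mol/L.

0.0927 mol/L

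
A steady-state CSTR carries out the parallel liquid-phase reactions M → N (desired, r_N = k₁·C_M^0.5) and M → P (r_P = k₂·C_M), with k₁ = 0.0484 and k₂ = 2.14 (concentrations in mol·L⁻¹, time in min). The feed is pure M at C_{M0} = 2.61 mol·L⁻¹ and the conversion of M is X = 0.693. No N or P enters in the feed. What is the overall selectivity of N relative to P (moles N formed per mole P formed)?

0.0253

Exit C_M = C_{M0}(1−X) = 2.61×0.307 = 0.8013 mol·L⁻¹.
In a CSTR the entire volume is at exit conditions, so r_N = 0.0484×0.8013^0.5 = 0.04332 and r_P = 2.14×0.8013 = 1.715.
Overall selectivity = C_N/C_P = r_Nτ/(r_Pτ) = r_N/r_P = 0.0253.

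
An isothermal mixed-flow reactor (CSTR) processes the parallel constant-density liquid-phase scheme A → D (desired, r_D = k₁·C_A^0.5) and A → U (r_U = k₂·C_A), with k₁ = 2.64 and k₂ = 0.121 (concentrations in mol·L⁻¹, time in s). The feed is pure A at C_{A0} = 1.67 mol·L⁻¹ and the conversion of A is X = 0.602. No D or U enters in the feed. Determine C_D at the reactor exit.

Exit C_A = C_{A0}(1−X) = 1.67×0.398 = 0.6647 mol·L⁻¹.
A CSTR operates uniformly at the exit composition, giving r_D = 2.152 and r_U = 0.08042 (each k·C_A^n at C_A = 0.6647).
Fraction of consumed A going to D: r_D/(r_D+r_U) = 0.9640.
C_D = 0.9640·C_{A0}·X = 0.9640×1.67×0.602 = 0.969 mol·L⁻¹.

0.969 mol·L⁻¹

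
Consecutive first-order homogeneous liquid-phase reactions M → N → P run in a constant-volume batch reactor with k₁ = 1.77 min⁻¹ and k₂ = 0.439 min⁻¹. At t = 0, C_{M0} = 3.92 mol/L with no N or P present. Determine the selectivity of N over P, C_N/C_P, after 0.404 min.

Solving the coupled first-order balances gives C_N(t) = [k₁/(k₂−k₁)]·C_{M0}·(e^(−k₁t) − e^(−k₂t)).
e^(−k₁t) = e^(−1.77×0.404) = e^(−0.7151) = 0.4892; e^(−k₂t) = e^(−0.1774) = 0.8375.
C_N = 1.77×3.92/(0.439−1.77) × (0.4892−0.8375) = (-5.213)×(-0.3483) = 1.816 mol/L.
C_M = C_{M0}e^(−k₁t) = 1.917 mol/L, so C_P = C_{M0}−C_M−C_N = 0.1867 mol/L; C_N/C_P = 9.73.

9.73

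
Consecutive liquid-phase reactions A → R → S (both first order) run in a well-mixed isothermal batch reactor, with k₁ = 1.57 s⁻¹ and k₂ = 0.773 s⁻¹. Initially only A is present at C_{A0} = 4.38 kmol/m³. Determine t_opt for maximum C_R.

0.889 s

The intermediate peaks when r₁ = r₂, i.e. k₁e^(−k₁t) = k₂e^(−k₂t), giving t_opt = ln(k₂/k₁)/(k₂−k₁).
= ln(0.773/1.57)/(0.773−1.57) = ln(0.4924)/-0.7970 = -0.7086/-0.7970 = 0.889 s.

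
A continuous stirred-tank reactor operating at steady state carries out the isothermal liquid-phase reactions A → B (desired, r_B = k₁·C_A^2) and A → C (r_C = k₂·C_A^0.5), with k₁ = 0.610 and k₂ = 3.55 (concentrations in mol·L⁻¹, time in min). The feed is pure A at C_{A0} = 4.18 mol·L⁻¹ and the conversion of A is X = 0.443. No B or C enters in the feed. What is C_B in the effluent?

0.702 mol·L⁻¹

Exit C_A = C_{A0}(1−X) = 4.18×0.557 = 2.328 mol·L⁻¹.
In a CSTR the entire volume is at exit conditions, so r_B = 0.610×2.328^2 = 3.307 and r_C = 3.55×2.328^0.5 = 5.417.
Fraction of consumed A going to B: r_B/(r_B+r_C) = 0.3791.
C_B = 0.3791·C_{A0}·X = 0.3791×4.18×0.443 = 0.702 mol·L⁻¹.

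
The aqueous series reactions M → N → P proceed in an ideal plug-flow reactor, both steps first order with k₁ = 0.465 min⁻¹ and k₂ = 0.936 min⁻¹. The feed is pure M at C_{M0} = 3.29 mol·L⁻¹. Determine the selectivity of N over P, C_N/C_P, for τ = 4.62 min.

The intermediate concentration in a first-order A→B→C sequence is C_N = k₁C_{M0}(e^(−k₁τ) − e^(−k₂τ))/(k₂−k₁).
e^(−k₁τ) = e^(−0.465×4.62) = e^(−2.148) = 0.1167; e^(−k₂τ) = e^(−4.324) = 0.01324.
C_N = 0.465×3.29/(0.936−0.465) × (0.1167−0.01324) = 3.248×0.1034 = 0.3360 mol·L⁻¹.
C_M = C_{M0}e^(−k₁τ) = 0.3839 mol·L⁻¹, so C_P = C_{M0}−C_M−C_N = 2.570 mol·L⁻¹; C_N/C_P = 0.131.

0.131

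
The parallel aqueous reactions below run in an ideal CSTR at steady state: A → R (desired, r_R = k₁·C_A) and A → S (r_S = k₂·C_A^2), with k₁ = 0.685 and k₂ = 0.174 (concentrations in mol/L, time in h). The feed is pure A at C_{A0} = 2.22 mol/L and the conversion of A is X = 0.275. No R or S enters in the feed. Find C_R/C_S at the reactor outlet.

2.45

Exit C_A = C_{A0}(1−X) = 2.22×0.725 = 1.610 mol/L.
In a CSTR the entire volume is at exit conditions, so r_R = 0.685×1.610 = 1.103 and r_S = 0.174×1.610^2 = 0.4507.
Overall selectivity = C_R/C_S = r_Rτ/(r_Sτ) = r_R/r_S = 2.45.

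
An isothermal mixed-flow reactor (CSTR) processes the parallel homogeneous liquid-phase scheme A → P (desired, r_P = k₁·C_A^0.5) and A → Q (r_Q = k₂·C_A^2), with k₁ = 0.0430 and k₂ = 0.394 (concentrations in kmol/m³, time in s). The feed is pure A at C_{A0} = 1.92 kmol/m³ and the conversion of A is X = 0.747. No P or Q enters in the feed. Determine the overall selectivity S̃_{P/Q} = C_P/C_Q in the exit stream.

0.322

Exit C_A = C_{A0}(1−X) = 1.92×0.253 = 0.4858 kmol/m³.
In a CSTR the entire volume is at exit conditions, so r_P = 0.0430×0.4858^0.5 = 0.02997 and r_Q = 0.394×0.4858^2 = 0.09297.
Overall selectivity = C_P/C_Q = r_Pτ/(r_Qτ) = r_P/r_Q = 0.322.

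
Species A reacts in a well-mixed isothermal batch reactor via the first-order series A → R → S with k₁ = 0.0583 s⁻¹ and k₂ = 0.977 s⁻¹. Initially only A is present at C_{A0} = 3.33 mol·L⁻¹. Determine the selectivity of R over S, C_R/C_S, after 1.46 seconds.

For first-order series with pure A initially, C_R(t) = k₁C_{A0}/(k₂−k₁)·(e^(−k₁t) − e^(−k₂t)).
e^(−k₁t) = e^(−0.0583×1.46) = e^(−0.08512) = 0.9184; e^(−k₂t) = e^(−1.426) = 0.2402.
C_R = 0.0583×3.33/(0.977−0.0583) × (0.9184−0.2402) = 0.2113×0.6782 = 0.1433 mol·L⁻¹.
C_A = C_{A0}e^(−k₁t) = 3.058 mol·L⁻¹, so C_S = C_{A0}−C_A−C_R = 0.1284 mol·L⁻¹; C_R/C_S = 1.12.

1.12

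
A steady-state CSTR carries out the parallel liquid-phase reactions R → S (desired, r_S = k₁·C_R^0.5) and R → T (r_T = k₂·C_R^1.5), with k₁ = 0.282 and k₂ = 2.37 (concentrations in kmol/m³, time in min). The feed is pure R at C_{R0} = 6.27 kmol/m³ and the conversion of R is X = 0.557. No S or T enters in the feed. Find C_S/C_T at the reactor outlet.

Exit C_R = C_{R0}(1−X) = 6.27×0.443 = 2.778 kmol/m³.
Rates in a CSTR are evaluated at the outlet concentration: r_S = 0.282×2.778^0.5 = 0.4700, r_T = 2.37×2.778^1.5 = 10.97.
Overall selectivity = C_S/C_T = r_Sτ/(r_Tτ) = r_S/r_T = 0.0428.

0.0428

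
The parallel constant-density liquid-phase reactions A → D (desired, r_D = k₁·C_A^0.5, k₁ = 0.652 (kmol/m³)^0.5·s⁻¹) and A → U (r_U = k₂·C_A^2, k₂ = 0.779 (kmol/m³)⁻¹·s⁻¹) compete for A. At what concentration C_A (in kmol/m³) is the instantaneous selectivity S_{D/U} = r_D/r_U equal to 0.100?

4.12 kmol/m³

S_{D/U} = (k₁/k₂)·C_A^-1.5 ⇒ C_A = (S·k₂/k₁)^(1/(-1.5)).
= (0.100×0.779/0.652)^(-0.6667) = (0.1195)^(-0.6667) = 4.12 kmol/m³.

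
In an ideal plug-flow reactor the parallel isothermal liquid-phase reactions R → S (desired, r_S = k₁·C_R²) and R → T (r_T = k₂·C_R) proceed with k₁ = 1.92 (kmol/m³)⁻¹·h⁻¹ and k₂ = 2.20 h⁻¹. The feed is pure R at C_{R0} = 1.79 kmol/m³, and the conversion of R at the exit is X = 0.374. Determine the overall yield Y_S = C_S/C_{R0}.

0.208

C_R = C_{R0}(1−X) = 1.121 kmol/m³.
Along a PFR/batch, dC_T/dC_R = −r_T/(r_S+r_T) = −k₂/(k₂+k₁·C_R).
Integrating from C_{R0} to C_R: C_T = (2.20/1.92)·ln[(2.20+1.92·1.79)/(2.20+1.92·1.12)] = 1.146·ln(5.637/4.351) = 0.2966 kmol/m³.
Then C_S = (C_{R0}−C_R) − C_T = 0.6695 − 0.2966 = 0.3729 kmol/m³.
Y_S = C_S/C_{R0} = 0.3729/1.79 = 0.208.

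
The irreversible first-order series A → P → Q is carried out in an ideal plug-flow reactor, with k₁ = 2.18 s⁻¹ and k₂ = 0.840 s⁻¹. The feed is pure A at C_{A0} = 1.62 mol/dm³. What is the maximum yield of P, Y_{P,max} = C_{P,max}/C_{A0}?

At the optimum, C_{P,max}/C_{A0} = (k₁/k₂)^[k₂/(k₂−k₁)].
= (2.18/0.840)^(0.840/(0.840−2.18)) = (2.595)^(-0.6269) = 0.5500.

0.550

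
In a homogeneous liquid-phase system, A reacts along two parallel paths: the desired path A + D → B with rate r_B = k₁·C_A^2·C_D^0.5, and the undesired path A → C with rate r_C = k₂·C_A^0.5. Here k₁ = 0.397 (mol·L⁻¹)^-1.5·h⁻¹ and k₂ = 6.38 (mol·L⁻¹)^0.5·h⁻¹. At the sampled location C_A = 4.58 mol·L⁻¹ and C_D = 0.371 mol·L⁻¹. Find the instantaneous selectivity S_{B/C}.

0.371

S_{B/C} = r_B/r_C = (k₁·C_A^2·C_D^0.5)/(k₂·C_A^0.5) = (k₁/k₂)·C_A^1.5·C_D^0.5.
= (0.397×4.580^2×0.3710^0.5) / (6.38×4.580^0.5) = 5.072/13.65 = 0.371.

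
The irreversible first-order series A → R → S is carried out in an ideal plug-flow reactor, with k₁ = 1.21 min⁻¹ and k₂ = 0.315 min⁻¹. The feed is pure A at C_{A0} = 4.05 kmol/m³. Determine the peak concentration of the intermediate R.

Evaluating C_R at τ_opt = ln(k₂/k₁)/(k₂−k₁) gives C_{R,max}/C_{A0} = (k₁/k₂)^[k₂/(k₂−k₁)].
= (1.21/0.315)^(0.315/(0.315−1.21)) = (3.841)^(-0.3520) = 0.6227.
C_{R,max} = 0.6227×4.05 = 2.52 kmol/m³.

2.52 kmol/m³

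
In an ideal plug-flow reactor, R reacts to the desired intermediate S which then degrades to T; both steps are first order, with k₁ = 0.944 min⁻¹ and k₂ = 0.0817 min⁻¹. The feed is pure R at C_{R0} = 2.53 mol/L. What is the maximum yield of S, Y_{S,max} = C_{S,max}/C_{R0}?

0.793

Evaluating C_S at τ_opt = ln(k₂/k₁)/(k₂−k₁) gives C_{S,max}/C_{R0} = (k₁/k₂)^[k₂/(k₂−k₁)].
= (0.944/0.0817)^(0.0817/(0.0817−0.944)) = (11.55)^(-0.09475) = 0.7931.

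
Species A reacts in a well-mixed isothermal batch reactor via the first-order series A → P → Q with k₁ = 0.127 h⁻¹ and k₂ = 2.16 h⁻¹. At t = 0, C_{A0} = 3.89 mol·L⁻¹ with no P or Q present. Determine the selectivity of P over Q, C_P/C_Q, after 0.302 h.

Solving the coupled first-order balances gives C_P(t) = [k₁/(k₂−k₁)]·C_{A0}·(e^(−k₁t) − e^(−k₂t)).
e^(−k₁t) = e^(−0.127×0.302) = e^(−0.03835) = 0.9624; e^(−k₂t) = e^(−0.6523) = 0.5208.
C_P = 0.127×3.89/(2.16−0.127) × (0.9624−0.5208) = 0.2430×0.4415 = 0.1073 mol·L⁻¹.
C_A = C_{A0}e^(−k₁t) = 3.744 mol·L⁻¹, so C_Q = C_{A0}−C_A−C_P = 0.03908 mol·L⁻¹; C_P/C_Q = 2.75.

2.75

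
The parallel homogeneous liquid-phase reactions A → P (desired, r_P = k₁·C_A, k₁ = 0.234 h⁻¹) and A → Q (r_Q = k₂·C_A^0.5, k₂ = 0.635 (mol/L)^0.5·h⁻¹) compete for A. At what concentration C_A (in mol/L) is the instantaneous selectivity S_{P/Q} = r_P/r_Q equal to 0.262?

0.505 mol/L

S_{P/Q} = (k₁/k₂)·C_A^0.5 ⇒ C_A = (S·k₂/k₁)^(2).
= (0.262×0.635/0.234)^(2) = (0.7110)^(2) = 0.505 mol/L.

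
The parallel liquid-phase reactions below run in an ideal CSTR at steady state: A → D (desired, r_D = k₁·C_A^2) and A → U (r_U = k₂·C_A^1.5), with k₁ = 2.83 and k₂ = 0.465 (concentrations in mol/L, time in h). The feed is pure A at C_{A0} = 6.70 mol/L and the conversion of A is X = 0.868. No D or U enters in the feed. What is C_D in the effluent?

4.95 mol/L

Exit C_A = C_{A0}(1−X) = 6.70×0.132 = 0.8844 mol/L.
In a CSTR the entire volume is at exit conditions, so r_D = 2.83×0.8844^2 = 2.214 and r_U = 0.465×0.8844^1.5 = 0.3867.
Fraction of consumed A going to D: r_D/(r_D+r_U) = 0.8513.
C_D = 0.8513·C_{A0}·X = 0.8513×6.70×0.868 = 4.95 mol/L.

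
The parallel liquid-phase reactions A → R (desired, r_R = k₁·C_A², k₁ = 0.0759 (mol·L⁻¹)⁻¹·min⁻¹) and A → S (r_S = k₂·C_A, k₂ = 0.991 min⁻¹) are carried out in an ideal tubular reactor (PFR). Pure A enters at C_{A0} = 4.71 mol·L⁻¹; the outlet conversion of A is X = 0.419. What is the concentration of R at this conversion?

C_A = C_{A0}(1−X) = 2.737 mol·L⁻¹.
Along a PFR/batch, dC_S/dC_A = −r_S/(r_R+r_S) = −k₂/(k₂+k₁·C_A).
Integrating from C_{A0} to C_A: C_S = (0.991/0.0759)·ln[(0.991+0.0759·4.71)/(0.991+0.0759·2.74)] = 13.06·ln(1.348/1.199) = 1.537 mol·L⁻¹.
Then C_R = (C_{A0}−C_A) − C_S = 1.973 − 1.537 = 0.4361 mol·L⁻¹.

0.436 mol·L⁻¹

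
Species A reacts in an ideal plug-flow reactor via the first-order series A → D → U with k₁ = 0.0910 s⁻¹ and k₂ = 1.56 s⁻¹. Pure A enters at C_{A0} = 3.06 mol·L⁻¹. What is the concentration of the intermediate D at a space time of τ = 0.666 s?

0.111 mol·L⁻¹

The intermediate concentration in a first-order A→B→C sequence is C_D = k₁C_{A0}(e^(−k₁τ) − e^(−k₂τ))/(k₂−k₁).
e^(−k₁τ) = e^(−0.0910×0.666) = e^(−0.06061) = 0.9412; e^(−k₂τ) = e^(−1.039) = 0.3538.
C_D = 0.0910×3.06/(1.56−0.0910) × (0.9412−0.3538) = 0.1896×0.5874 = 0.1113 mol·L⁻¹.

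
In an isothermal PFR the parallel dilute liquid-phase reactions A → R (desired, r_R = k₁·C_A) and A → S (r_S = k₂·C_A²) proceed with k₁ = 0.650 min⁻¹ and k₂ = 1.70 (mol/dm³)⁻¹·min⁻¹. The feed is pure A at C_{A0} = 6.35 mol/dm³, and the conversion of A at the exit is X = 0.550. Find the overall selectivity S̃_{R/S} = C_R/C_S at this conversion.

C_A = C_{A0}(1−X) = 2.857 mol/dm³.
Along a PFR/batch, dC_R/dC_A = −r_R/(r_R+r_S) = −k₁/(k₁+k₂·C_A).
Integrating from C_{A0} to C_A: C_R = (0.650/1.70)·ln[(0.650+1.70·6.35)/(0.650+1.70·2.86)] = 0.3824·ln(11.45/5.508) = 0.2797 mol/dm³.
C_S = (C_{A0}−C_A)−C_R = 3.213 mol/dm³; S̃_{R/S} = 0.2797/3.213 = 0.0870.

0.0870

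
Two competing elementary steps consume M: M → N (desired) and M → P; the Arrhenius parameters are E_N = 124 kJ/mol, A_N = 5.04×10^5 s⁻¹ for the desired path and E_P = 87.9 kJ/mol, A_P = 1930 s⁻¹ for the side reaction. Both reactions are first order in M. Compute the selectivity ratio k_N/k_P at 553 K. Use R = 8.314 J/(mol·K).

0.102

k_N/k_P = (A_N/A_P)·exp[−(E_N−E_P)/(RT)] = (A_N/A_P)·exp[(E_P−E_N)/(RT)].
(E_P−E_N)/(RT) = (87.9−124)×10³/(8.314×553) = -36100/4598 = -7.852.
k_N/k_P = (5.04×10^5/1930)·exp(-7.852) = 261.1 × 3.890×10^-4 = 0.102.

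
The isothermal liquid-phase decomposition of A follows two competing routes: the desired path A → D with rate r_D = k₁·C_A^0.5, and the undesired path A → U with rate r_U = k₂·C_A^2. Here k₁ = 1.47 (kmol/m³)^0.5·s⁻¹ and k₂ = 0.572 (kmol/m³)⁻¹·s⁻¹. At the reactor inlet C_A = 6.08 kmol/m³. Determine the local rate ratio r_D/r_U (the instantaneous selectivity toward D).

0.171

S_{D/U} = r_D/r_U = (k₁·C_A^0.5)/(k₂·C_A^2) = (k₁/k₂)·C_A^-1.5.
= (1.47×6.080^0.5) / (0.572×6.080^2) = 3.625/21.14 = 0.171.
The undesired path is higher order in A, so low C_A (CSTR or dilute feed) favours D.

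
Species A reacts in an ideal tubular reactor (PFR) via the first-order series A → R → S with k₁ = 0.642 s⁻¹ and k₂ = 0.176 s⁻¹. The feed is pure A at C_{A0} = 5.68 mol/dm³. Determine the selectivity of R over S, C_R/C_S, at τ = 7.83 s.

The intermediate concentration in a first-order A→B→C sequence is C_R = k₁C_{A0}(e^(−k₁τ) − e^(−k₂τ))/(k₂−k₁).
e^(−k₁τ) = e^(−0.642×7.83) = e^(−5.027) = 0.006559; e^(−k₂τ) = e^(−1.378) = 0.2521.
C_R = 0.642×5.68/(0.176−0.642) × (0.006559−0.2521) = (-7.825)×(-0.2455) = 1.921 mol/dm³.
C_A = C_{A0}e^(−k₁τ) = 0.03726 mol/dm³, so C_S = C_{A0}−C_A−C_R = 3.722 mol/dm³; C_R/C_S = 0.516.

0.516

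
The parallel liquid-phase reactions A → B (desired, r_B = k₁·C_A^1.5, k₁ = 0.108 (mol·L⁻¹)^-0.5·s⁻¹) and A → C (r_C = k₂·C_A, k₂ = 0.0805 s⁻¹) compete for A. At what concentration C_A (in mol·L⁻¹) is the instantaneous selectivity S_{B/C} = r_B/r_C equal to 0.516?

0.148 mol·L⁻¹

S_{B/C} = (k₁/k₂)·C_A^0.5 ⇒ C_A = (S·k₂/k₁)^(2).
= (0.516×0.0805/0.108)^(2) = (0.3846)^(2) = 0.148 mol·L⁻¹.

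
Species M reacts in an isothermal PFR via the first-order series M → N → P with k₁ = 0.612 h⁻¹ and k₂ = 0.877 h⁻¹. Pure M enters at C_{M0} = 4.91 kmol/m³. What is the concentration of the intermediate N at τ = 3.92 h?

0.665 kmol/m³

The intermediate concentration in a first-order A→B→C sequence is C_N = k₁C_{M0}(e^(−k₁τ) − e^(−k₂τ))/(k₂−k₁).
e^(−k₁τ) = e^(−0.612×3.92) = e^(−2.399) = 0.09081; e^(−k₂τ) = e^(−3.438) = 0.03213.
C_N = 0.612×4.91/(0.877−0.612) × (0.09081−0.03213) = 11.34×0.05867 = 0.6653 kmol/m³.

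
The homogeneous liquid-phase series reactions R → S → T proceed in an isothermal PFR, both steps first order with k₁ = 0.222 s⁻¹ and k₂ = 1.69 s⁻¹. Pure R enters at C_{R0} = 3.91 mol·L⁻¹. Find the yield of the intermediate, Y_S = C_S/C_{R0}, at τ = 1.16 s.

Solving the coupled first-order balances gives C_S(τ) = [k₁/(k₂−k₁)]·C_{R0}·(e^(−k₁τ) − e^(−k₂τ)).
e^(−k₁τ) = e^(−0.222×1.16) = e^(−0.2575) = 0.7730; e^(−k₂τ) = e^(−1.960) = 0.1408.
C_S = 0.222×3.91/(1.69−0.222) × (0.7730−0.1408) = 0.5913×0.6322 = 0.3738 mol·L⁻¹.
Y_S = C_S/C_{R0} = 0.3738/3.91 = 0.0956.

0.0956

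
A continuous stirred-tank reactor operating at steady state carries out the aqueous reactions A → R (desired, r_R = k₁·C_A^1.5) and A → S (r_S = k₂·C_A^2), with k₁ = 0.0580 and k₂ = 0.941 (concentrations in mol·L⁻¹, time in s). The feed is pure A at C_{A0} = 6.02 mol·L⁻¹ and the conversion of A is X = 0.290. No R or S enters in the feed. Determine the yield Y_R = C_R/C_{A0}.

Exit C_A = C_{A0}(1−X) = 6.02×0.710 = 4.274 mol·L⁻¹.
In a CSTR the entire volume is at exit conditions, so r_R = 0.0580×4.274^1.5 = 0.5125 and r_S = 0.941×4.274^2 = 17.19.
Fraction of consumed A going to R: r_R/(r_R+r_S) = 0.02895.
C_R = 0.02895·C_{A0}·X = 0.02895×6.02×0.290 = 0.0505 mol·L⁻¹; Y_R = C_R/C_{A0} = 0.00840.

0.00840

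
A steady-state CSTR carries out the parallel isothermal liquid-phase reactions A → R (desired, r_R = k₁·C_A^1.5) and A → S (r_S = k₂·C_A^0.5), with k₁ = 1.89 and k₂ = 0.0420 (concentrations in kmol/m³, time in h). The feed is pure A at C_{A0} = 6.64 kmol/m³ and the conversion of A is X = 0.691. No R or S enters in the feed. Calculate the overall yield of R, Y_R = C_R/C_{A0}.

0.684

Exit C_A = C_{A0}(1−X) = 6.64×0.309 = 2.052 kmol/m³.
Rates in a CSTR are evaluated at the outlet concentration: r_R = 1.89×2.052^1.5 = 5.555, r_S = 0.0420×2.052^0.5 = 0.06016.
Fraction of consumed A going to R: r_R/(r_R+r_S) = 0.9893.
C_R = 0.9893·C_{A0}·X = 0.9893×6.64×0.691 = 4.54 kmol/m³; Y_R = C_R/C_{A0} = 0.684.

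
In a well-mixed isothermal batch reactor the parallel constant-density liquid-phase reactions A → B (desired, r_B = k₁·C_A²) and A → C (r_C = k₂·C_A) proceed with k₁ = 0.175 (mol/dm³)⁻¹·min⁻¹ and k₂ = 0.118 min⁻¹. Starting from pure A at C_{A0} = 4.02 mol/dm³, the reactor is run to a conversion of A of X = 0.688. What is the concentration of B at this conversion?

2.17 mol/dm³

C_A = C_{A0}(1−X) = 1.254 mol/dm³.
Along a PFR/batch, dC_C/dC_A = −r_C/(r_B+r_C) = −k₂/(k₂+k₁·C_A).
Integrating from C_{A0} to C_A: C_C = (0.118/0.175)·ln[(0.118+0.175·4.02)/(0.118+0.175·1.25)] = 0.6743·ln(0.8215/0.3375) = 0.5998 mol/dm³.
Then C_B = (C_{A0}−C_A) − C_C = 2.766 − 0.5998 = 2.166 mol/dm³.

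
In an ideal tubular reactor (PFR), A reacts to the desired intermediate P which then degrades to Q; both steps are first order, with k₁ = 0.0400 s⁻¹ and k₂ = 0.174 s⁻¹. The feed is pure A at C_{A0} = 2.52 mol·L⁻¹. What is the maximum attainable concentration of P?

For a first-order series the maximum intermediate yield is C_{P,max}/C_{A0} = (k₁/k₂)^[k₂/(k₂−k₁)].
= (0.0400/0.174)^(0.174/(0.174−0.0400)) = (0.2299)^(1.299) = 0.1482.
C_{P,max} = 0.1482×2.52 = 0.374 mol·L⁻¹.

0.374 mol·L⁻¹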